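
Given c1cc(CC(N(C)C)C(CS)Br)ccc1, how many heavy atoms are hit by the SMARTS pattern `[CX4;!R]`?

The query [CX4;!R] means: aliphatic carbon with four total connections, not in a ring.
Check the 15 heavy atoms by environment: 6× C (X4, acyclic) → match; 1× N (X3, acyclic) → no; 1× S (X2, acyclic) → no; 1× Br (X1, acyclic) → no; 6× c (aromatic, X3, in 6-ring) → no.
That gives 6 matching atoms.

6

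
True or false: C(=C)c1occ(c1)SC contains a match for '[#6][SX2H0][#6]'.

The pattern [#6][SX2H0][#6] describes an aliphatic sulfur bridging two carbons with no H on the sulfur — a thioether.
The molecule carries a methylthio ether (-SCH3), whose atoms satisfy every constraint of the query, so the pattern matches.

True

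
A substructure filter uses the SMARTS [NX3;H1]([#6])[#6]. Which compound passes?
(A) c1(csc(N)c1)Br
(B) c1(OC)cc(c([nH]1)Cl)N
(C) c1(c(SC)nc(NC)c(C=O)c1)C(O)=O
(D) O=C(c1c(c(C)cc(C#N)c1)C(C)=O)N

C

[NX3;H1]([#6])[#6] describes a trivalent nitrogen with one H, bonded to two carbons (a secondary amine).
(A) has a primary amino group (-NH2) but the nitrogen has H2 and only one carbon neighbour.
(B) has a primary amino group (-NH2) but the nitrogen has H2 and only one carbon neighbour.
(C) contains an N-methylamino group (-NHCH3), which satisfies every atom and bond constraint.
(D) has a primary amide (-C(=O)NH2) but the -C(=O)NH2 nitrogen has H2, not H1.
So the answer is (C).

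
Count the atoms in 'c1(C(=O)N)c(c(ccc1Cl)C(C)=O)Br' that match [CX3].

The query [CX3] means: C with X3: aliphatic carbon with exactly 3 total connections.
Check the 14 heavy atoms by environment: 6× c (aromatic, X3) → no; 2× C (X3) → match; 2× O (X1) → no; 1× N (X3) → no; 1× C (X4) → no; 1× Br (X1) → no; 1× Cl (X1) → no.
That gives 2 matching atoms.

2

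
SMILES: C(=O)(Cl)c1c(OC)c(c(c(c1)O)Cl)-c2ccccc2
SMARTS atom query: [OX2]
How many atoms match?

The query [OX2] means: aliphatic oxygen with two total connections — ether, hydroxyl, or ester single-bond O.
Check the 19 heavy atoms by environment: 12× c (aromatic, X3) → no; 2× O (X2) → match; 1× C (X3) → no; 1× O (X1) → no; 2× Cl (X1) → no; 1× C (X4) → no.
That gives 2 matching atoms.

2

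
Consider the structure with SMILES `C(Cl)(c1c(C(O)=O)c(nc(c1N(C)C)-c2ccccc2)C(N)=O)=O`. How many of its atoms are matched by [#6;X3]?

The query [#6;X3] means: any carbon (aromatic or not) with three total connections.
Check the 24 heavy atoms by environment: 1× n (aromatic, X2) → no; 11× c (aromatic, X3) → match; 3× C (X3) → match; 3× O (X1) → no; 1× Cl (X1) → no; 2× N (X3) → no; 1× O (X2) → no; 2× C (X4) → no.
Summing the matching environments: 11 + 3 = 14 matching atoms.

14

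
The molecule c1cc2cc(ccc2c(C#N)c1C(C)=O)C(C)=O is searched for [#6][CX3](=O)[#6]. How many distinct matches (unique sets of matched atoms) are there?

2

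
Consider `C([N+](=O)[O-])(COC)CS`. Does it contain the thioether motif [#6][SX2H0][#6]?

The pattern [#6][SX2H0][#6] describes an aliphatic sulfur bridging two carbons with no H on the sulfur — a thioether.
The closest candidate here is a methoxy ether (-OCH3), but the bridging atom is O, not S. No other fragment satisfies the full query, so there is no match.

No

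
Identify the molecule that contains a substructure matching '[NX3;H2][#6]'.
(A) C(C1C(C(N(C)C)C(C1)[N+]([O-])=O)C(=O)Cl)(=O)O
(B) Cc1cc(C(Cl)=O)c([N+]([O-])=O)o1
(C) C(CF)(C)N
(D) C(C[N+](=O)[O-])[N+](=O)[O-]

C

[NX3;H2][#6] describes a trivalent nitrogen with two H attached to carbon (a primary amine).
(A) has a nitro group (-[N+](=O)[O-]) but the nitrogen is [N+] with no H, not NX3H2.
(B) has a nitro group (-[N+](=O)[O-]) but the nitrogen is [N+] with no H, not NX3H2.
(C) contains a primary amino group (-NH2), which satisfies every atom and bond constraint.
(D) has a nitro group (-[N+](=O)[O-]) but the nitrogen is [N+] with no H, not NX3H2.
So the answer is (C).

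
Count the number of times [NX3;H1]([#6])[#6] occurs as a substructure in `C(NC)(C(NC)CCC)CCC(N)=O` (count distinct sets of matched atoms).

2

[NX3;H1]([#6])[#6] is the SMARTS for a secondary amine: a trivalent nitrogen with one H, bonded to two carbons.
The molecule carries 2 separate instances of an N-methylamino group (-NHCH3) meeting every constraint; each maps to a distinct set of atoms, giving 2 matches.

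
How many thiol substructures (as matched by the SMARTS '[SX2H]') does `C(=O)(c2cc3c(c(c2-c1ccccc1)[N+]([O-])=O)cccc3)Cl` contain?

0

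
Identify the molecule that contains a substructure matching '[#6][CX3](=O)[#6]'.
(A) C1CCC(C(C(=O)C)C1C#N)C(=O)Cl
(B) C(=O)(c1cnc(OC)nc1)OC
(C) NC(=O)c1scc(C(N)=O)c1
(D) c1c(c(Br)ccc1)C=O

A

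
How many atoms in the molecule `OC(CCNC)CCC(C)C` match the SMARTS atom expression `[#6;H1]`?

2

Check the 11 heavy atoms by environment: 4× C (H2) → no; 2× C (H1) → match; 3× C (H3) → no; 1× N (H1) → no; 1× O (H1) → no.
That gives 2 matching atoms.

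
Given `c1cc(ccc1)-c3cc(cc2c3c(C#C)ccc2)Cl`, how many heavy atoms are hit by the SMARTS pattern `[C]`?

2

The query [C] means: uppercase C matches aliphatic (non-aromatic) carbon only.
Check the 19 heavy atoms by environment: 16× c (aromatic) → no; 1× Cl → no; 2× C → match.
That gives 2 matching atoms.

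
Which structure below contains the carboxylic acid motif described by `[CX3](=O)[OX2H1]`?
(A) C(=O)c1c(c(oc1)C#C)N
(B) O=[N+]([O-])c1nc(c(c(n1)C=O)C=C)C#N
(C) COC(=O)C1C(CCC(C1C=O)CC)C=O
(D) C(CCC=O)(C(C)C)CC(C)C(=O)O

D

[CX3](=O)[OX2H1] describes an sp2 carbon double-bonded to O and single-bonded to an -OH oxygen (a carboxylic acid).
(A) has an aldehyde (-CHO) but there is no singly-bonded oxygen on the carbonyl carbon.
(B) has an aldehyde (-CHO) but there is no singly-bonded oxygen on the carbonyl carbon.
(C) has a methyl-ester group (-C(=O)OCH3) but the singly-bonded O has no H (OX2H0, not OX2H1).
(D) contains a carboxylic acid group (-C(=O)OH), which satisfies every atom and bond constraint.
So the answer is (D).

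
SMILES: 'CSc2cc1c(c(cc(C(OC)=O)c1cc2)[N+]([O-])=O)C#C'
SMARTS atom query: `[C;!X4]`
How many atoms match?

Check the 21 heavy atoms by environment: 10× c (aromatic, X3) → no; 1× C (X3) → match; 2× O (X1) → no; 1× O (X2) → no; 2× C (X4) → no; 1× S (X2) → no; 1× N (charge +1, X3) → no; 1× O (charge -1, X1) → no; 2× C (X2) → match.
Summing the matching environments: 1 + 2 = 3 matching atoms.

3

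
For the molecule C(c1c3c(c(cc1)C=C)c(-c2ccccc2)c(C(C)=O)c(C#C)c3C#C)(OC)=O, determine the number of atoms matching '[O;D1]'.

The query [O;D1] means: aliphatic oxygen bonded to exactly one heavy atom.
Check the 29 heavy atoms by environment: 9× c (aromatic, D3) → no; 7× c (aromatic, D2) → no; 2× C (D3) → no; 2× O (D1) → match; 1× O (D2) → no; 5× C (D1) → no; 3× C (D2) → no.
That gives 2 matching atoms.

2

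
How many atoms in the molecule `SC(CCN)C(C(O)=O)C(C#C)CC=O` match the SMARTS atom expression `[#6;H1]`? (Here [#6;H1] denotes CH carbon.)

5

The query [#6;H1] means: any carbon bearing exactly one hydrogen.
Check the 15 heavy atoms by environment: 3× C (H2) → no; 5× C (H1) → match; 1× S (H1) → no; 2× C (H0) → no; 2× O (H0) → no; 1× N (H2) → no; 1× O (H1) → no.
That gives 5 matching atoms.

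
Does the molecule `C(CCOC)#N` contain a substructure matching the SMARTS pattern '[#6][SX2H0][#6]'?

No

The pattern [#6][SX2H0][#6] describes an aliphatic sulfur bridging two carbons with no H on the sulfur — a thioether.
The closest candidate here is a methoxy ether (-OCH3), but the bridging atom is O, not S. No other fragment satisfies the full query, so there is no match.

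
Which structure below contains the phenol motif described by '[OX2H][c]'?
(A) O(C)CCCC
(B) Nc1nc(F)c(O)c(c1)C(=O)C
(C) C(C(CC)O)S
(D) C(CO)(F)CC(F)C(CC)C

[OX2H][c] describes a hydroxyl oxygen attached to an aromatic carbon (a phenol).
(A) has a methoxy ether (-OCH3) but the oxygen has H0, not H1.
(B) contains a hydroxyl group (-OH), which satisfies every atom and bond constraint.
(C) has a hydroxyl group (-OH) but the -OH is on an aliphatic carbon, not an aromatic c.
(D) has a hydroxyl group (-OH) but the -OH is on an aliphatic carbon, not an aromatic c.
So the answer is (B).

B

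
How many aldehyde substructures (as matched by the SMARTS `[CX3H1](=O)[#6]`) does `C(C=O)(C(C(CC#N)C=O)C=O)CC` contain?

3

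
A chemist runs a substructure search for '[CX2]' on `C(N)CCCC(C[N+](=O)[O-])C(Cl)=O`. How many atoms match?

0

The query [CX2] means: C with X2: aliphatic carbon with exactly 2 total connections.
Check the 13 heavy atoms by environment: 6× C (X4) → no; 1× N (charge +1, X3) → no; 1× O (charge -1, X1) → no; 2× O (X1) → no; 1× C (X3) → no; 1× Cl (X1) → no; 1× N (X3) → no.
No environment satisfies the query, so 0 matching atoms.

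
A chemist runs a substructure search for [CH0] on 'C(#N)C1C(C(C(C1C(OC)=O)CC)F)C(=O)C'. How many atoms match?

Check the 17 heavy atoms by environment: 5× C (H1) → no; 3× C (H0) → match; 1× N (H0) → no; 3× O (H0) → no; 3× C (H3) → no; 1× F (H0) → no; 1× C (H2) → no.
That gives 3 matching atoms.

3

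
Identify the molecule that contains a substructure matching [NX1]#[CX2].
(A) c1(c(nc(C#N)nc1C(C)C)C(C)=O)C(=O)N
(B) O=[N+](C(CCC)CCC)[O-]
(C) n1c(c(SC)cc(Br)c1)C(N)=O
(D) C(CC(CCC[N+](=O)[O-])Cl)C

A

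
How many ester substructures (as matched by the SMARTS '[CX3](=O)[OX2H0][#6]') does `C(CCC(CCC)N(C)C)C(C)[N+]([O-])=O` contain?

[CX3](=O)[OX2H0][#6] is the SMARTS for an ester: a carbonyl carbon bonded to an oxygen that is itself bonded to carbon (no H on that O).
No fragment in the molecule satisfies every constraint, giving 0 matches.

0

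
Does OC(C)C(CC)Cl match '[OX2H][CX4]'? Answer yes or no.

Yes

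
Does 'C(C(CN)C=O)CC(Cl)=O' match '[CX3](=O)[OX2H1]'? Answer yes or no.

No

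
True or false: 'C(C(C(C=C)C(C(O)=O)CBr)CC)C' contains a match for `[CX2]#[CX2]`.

False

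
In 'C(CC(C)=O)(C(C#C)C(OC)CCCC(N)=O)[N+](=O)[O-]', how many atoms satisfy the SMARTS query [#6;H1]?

4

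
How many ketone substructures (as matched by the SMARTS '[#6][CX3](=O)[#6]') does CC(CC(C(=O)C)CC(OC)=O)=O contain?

[#6][CX3](=O)[#6] is the SMARTS for a ketone: a carbonyl carbon (no H) flanked by two carbons.
The molecule carries 2 separate instances of an acetyl/ketone group (-C(=O)CH3) meeting every constraint; each maps to a distinct set of atoms, giving 2 matches.

2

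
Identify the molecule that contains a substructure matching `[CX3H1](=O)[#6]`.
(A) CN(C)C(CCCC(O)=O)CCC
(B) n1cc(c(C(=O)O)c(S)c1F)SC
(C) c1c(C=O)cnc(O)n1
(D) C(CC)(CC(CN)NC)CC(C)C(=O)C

C

[CX3H1](=O)[#6] describes an sp2 carbon with one H, double-bonded to O and single-bonded to carbon (an aldehyde).
(A) has a carboxylic acid group (-C(=O)OH) but the carbonyl carbon has H0 and is bonded to O, not H1.
(B) has a carboxylic acid group (-C(=O)OH) but the carbonyl carbon has H0 and is bonded to O, not H1.
(C) contains an aldehyde (-CHO), which satisfies every atom and bond constraint.
(D) has an acetyl/ketone group (-C(=O)CH3) but the carbonyl carbon has H0 (two carbon neighbours), not H1.
So the answer is (C).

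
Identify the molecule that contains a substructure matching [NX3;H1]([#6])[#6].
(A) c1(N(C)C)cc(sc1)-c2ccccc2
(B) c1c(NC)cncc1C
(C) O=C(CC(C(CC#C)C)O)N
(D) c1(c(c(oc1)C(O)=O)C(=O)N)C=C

B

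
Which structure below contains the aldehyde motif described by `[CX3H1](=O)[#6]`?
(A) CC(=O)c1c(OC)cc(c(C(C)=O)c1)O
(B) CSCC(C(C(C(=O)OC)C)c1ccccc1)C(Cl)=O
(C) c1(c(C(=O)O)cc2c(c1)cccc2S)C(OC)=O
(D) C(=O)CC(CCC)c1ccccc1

[CX3H1](=O)[#6] describes an sp2 carbon with one H, double-bonded to O and single-bonded to carbon (an aldehyde).
(A) has an acetyl/ketone group (-C(=O)CH3) but the carbonyl carbon has H0 (two carbon neighbours), not H1.
(B) has a methyl-ester group (-C(=O)OCH3) but the carbonyl carbon has H0, not H1.
(C) has a methyl-ester group (-C(=O)OCH3) but the carbonyl carbon has H0, not H1.
(D) contains an aldehyde (-CHO), which satisfies every atom and bond constraint.
So the answer is (D).

D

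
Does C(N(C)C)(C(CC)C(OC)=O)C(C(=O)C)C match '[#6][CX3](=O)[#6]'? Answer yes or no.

The pattern [#6][CX3](=O)[#6] describes a carbonyl carbon (no H) flanked by two carbons — a ketone.
The molecule carries an acetyl/ketone group (-C(=O)CH3), whose atoms satisfy every constraint of the query, so the pattern matches.

Yes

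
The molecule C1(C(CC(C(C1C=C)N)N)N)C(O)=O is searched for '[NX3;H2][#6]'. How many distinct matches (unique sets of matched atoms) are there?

3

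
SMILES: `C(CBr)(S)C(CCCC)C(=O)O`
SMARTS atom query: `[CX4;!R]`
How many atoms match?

Check the 12 heavy atoms by environment: 7× C (X4, acyclic) → match; 1× S (X2, acyclic) → no; 1× C (X3, acyclic) → no; 1× O (X1, acyclic) → no; 1× O (X2, acyclic) → no; 1× Br (X1, acyclic) → no.
That gives 7 matching atoms.

7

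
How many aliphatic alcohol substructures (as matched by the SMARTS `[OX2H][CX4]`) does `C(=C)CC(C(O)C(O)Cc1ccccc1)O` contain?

3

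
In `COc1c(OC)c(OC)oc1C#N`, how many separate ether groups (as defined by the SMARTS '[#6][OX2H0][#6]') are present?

[#6][OX2H0][#6] is the SMARTS for an ether: an aliphatic oxygen bridging two carbons with no H on the oxygen.
The molecule carries 3 separate instances of a methoxy ether (-OCH3) meeting every constraint; each maps to a distinct set of atoms, giving 3 matches.

3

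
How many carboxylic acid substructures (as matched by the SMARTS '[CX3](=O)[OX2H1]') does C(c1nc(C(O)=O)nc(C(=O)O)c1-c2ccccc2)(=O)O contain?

[CX3](=O)[OX2H1] is the SMARTS for a carboxylic acid: an sp2 carbon double-bonded to O and single-bonded to an -OH oxygen.
The molecule carries 3 separate instances of a carboxylic acid group (-C(=O)OH) meeting every constraint; each maps to a distinct set of atoms, giving 3 matches.

3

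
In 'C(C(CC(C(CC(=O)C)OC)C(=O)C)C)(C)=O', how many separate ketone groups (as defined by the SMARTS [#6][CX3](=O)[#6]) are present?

3

[#6][CX3](=O)[#6] is the SMARTS for a ketone: a carbonyl carbon (no H) flanked by two carbons.
The molecule carries 3 separate instances of an acetyl/ketone group (-C(=O)CH3) meeting every constraint; each maps to a distinct set of atoms, giving 3 matches.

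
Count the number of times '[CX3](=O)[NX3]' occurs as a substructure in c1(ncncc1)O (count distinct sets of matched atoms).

[CX3](=O)[NX3] is the SMARTS for an amide: a carbonyl carbon bonded to a trivalent nitrogen.
No fragment in the molecule satisfies every constraint, giving 0 matches.

0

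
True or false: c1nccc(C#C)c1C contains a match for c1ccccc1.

False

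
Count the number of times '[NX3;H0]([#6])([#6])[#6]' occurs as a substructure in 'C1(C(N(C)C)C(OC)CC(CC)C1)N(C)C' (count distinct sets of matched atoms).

[NX3;H0]([#6])([#6])[#6] is the SMARTS for a tertiary amine: a trivalent nitrogen with no H, bonded to three carbons.
The molecule carries 2 separate instances of a dimethylamino group (-N(CH3)2) meeting every constraint; each maps to a distinct set of atoms, giving 2 matches.

2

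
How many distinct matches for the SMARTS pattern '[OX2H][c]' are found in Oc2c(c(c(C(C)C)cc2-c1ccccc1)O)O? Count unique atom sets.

[OX2H][c] is the SMARTS for a phenol: a hydroxyl oxygen attached to an aromatic carbon.
The molecule carries 3 separate instances of a hydroxyl group (-OH) meeting every constraint; each maps to a distinct set of atoms, giving 3 matches.

3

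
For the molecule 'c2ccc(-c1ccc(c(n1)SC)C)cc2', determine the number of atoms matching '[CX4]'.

Check the 15 heavy atoms by environment: 1× n (aromatic, X2) → no; 11× c (aromatic, X3) → no; 1× S (X2) → no; 2× C (X4) → match.
That gives 2 matching atoms.

2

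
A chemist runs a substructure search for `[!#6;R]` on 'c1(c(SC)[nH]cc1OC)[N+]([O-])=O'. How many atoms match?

Check the 12 heavy atoms by environment: 1× n (aromatic, in 5-ring) → match; 4× c (aromatic, in 5-ring) → no; 1× N (charge +1, acyclic) → no; 1× O (charge -1, acyclic) → no; 2× O (acyclic) → no; 1× S (acyclic) → no; 2× C (acyclic) → no.
That gives 1 matching atom.

1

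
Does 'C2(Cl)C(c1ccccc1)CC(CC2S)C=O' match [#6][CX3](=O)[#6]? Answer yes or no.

No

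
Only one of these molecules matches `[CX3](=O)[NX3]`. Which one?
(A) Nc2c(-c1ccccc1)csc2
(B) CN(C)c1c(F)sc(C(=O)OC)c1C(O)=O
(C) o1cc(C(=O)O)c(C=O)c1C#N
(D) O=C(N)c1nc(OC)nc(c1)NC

[CX3](=O)[NX3] describes a carbonyl carbon bonded to a trivalent nitrogen (an amide).
(A) has a primary amino group (-NH2) but the -NH2 is not attached to a carbonyl carbon.
(B) has a methyl-ester group (-C(=O)OCH3) but the carbonyl is bonded to O, not to an NX3 nitrogen.
(C) has a nitrile (-C#N) but the nitrile N is NX1 (triple-bonded), not NX3.
(D) contains a primary amide (-C(=O)NH2), which satisfies every atom and bond constraint.
So the answer is (D).

D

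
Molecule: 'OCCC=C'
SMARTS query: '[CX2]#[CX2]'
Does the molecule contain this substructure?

No

The pattern [CX2]#[CX2] describes a carbon-carbon triple bond — an alkyne.
The closest candidate here is a vinyl group (-CH=CH2), but the C=C is a double bond; both carbons are CX3, not CX2. No other fragment satisfies the full query, so there is no match.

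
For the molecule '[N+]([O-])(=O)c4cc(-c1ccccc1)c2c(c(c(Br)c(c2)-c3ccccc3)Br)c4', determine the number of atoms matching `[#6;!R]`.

Check the 27 heavy atoms by environment: 22× c (aromatic, in 6-ring) → no; 2× Br (acyclic) → no; 1× N (charge +1, acyclic) → no; 1× O (charge -1, acyclic) → no; 1× O (acyclic) → no.
No environment satisfies the query, so 0 matching atoms.

0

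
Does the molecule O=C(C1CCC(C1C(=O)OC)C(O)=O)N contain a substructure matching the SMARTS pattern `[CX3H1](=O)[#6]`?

No

The pattern [CX3H1](=O)[#6] describes an sp2 carbon with one H, double-bonded to O and single-bonded to carbon — an aldehyde.
The closest candidate here is a carboxylic acid group (-C(=O)OH), but the carbonyl carbon has H0 and is bonded to O, not H1. No other fragment satisfies the full query, so there is no match.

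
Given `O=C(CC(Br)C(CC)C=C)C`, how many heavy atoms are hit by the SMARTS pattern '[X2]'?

0

The query [X2] means: any atom with exactly two total connections (bonds + H).
Check the 11 heavy atoms by environment: 6× C (X4) → no; 3× C (X3) → no; 1× Br (X1) → no; 1× O (X1) → no.
No environment satisfies the query, so 0 matching atoms.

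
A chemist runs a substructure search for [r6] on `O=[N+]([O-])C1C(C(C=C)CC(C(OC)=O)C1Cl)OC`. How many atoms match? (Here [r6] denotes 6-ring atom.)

6

The query [r6] means: r6 matches atoms in a six-membered ring.
Check the 18 heavy atoms by environment: 6× C (in 6-ring) → match; 5× C (acyclic) → no; 4× O (acyclic) → no; 1× Cl (acyclic) → no; 1× N (charge +1, acyclic) → no; 1× O (charge -1, acyclic) → no.
That gives 6 matching atoms.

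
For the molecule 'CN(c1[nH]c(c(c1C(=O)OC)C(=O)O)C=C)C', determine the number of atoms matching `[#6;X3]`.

8

The query [#6;X3] means: any carbon (aromatic or not) with three total connections.
Check the 17 heavy atoms by environment: 1× n (aromatic, X3) → no; 4× c (aromatic, X3) → match; 4× C (X3) → match; 2× O (X1) → no; 2× O (X2) → no; 3× C (X4) → no; 1× N (X3) → no.
Summing the matching environments: 4 + 4 = 8 matching atoms.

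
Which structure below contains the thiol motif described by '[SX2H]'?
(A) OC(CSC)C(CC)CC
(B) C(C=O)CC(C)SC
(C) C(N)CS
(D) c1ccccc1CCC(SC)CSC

[SX2H] describes an aliphatic sulfur with two connections, one being H (a thiol).
(A) has a methylthio ether (-SCH3) but the sulfur has H0 (bonded to two carbons), not H1.
(B) has a methylthio ether (-SCH3) but the sulfur has H0 (bonded to two carbons), not H1.
(C) contains a thiol (-SH), which satisfies every atom and bond constraint.
(D) has a methylthio ether (-SCH3) but the sulfur has H0 (bonded to two carbons), not H1.
So the answer is (C).

C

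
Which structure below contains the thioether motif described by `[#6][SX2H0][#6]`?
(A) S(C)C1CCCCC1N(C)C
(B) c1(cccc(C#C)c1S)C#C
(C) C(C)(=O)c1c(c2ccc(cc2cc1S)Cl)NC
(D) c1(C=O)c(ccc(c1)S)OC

A

[#6][SX2H0][#6] describes an aliphatic sulfur bridging two carbons with no H on the sulfur (a thioether).
(A) contains a methylthio ether (-SCH3), which satisfies every atom and bond constraint.
(B) has a thiol (-SH) but the sulfur has H1, not H0 bridging two carbons.
(C) has a thiol (-SH) but the sulfur has H1, not H0 bridging two carbons.
(D) has a thiol (-SH) but the sulfur has H1, not H0 bridging two carbons.
So the answer is (A).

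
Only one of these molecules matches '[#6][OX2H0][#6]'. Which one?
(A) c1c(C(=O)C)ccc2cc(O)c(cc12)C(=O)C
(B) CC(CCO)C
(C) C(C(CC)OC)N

C

[#6][OX2H0][#6] describes an aliphatic oxygen bridging two carbons with no H on the oxygen (an ether).
(A) has a hydroxyl group (-OH) but the oxygen has H1, not H0 bridging two carbons.
(B) has a hydroxyl group (-OH) but the oxygen has H1, not H0 bridging two carbons.
(C) contains a methoxy ether (-OCH3), which satisfies every atom and bond constraint.
So the answer is (C).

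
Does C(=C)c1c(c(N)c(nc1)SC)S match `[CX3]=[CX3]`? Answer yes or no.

The pattern [CX3]=[CX3] describes a non-aromatic C=C double bond between two sp2 carbons — an alkene.
The molecule carries a vinyl group (-CH=CH2), whose atoms satisfy every constraint of the query, so the pattern matches.

Yes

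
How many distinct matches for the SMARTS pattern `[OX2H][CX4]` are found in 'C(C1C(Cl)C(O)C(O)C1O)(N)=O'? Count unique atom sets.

[OX2H][CX4] is the SMARTS for an aliphatic alcohol: a hydroxyl oxygen bound to an sp3 (X4) carbon.
The molecule carries 3 separate instances of a hydroxyl group (-OH) meeting every constraint; each maps to a distinct set of atoms, giving 3 matches.

3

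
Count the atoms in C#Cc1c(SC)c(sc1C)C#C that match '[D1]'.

4

The query [D1] means: atom with exactly one heavy-atom neighbour (degree 1).
Check the 12 heavy atoms by environment: 1× s (aromatic, D2) → no; 4× c (aromatic, D3) → no; 2× C (D2) → no; 4× C (D1) → match; 1× S (D2) → no.
That gives 4 matching atoms.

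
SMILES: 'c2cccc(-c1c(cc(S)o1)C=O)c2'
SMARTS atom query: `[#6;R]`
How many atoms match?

10

The query [#6;R] means: carbon that is part of a ring.
Check the 14 heavy atoms by environment: 1× o (aromatic, in 5-ring) → no; 4× c (aromatic, in 5-ring) → match; 1× S (acyclic) → no; 1× C (acyclic) → no; 1× O (acyclic) → no; 6× c (aromatic, in 6-ring) → match.
Summing the matching environments: 4 + 6 = 10 matching atoms.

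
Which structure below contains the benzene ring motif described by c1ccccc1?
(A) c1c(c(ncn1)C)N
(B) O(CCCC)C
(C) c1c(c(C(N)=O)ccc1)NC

C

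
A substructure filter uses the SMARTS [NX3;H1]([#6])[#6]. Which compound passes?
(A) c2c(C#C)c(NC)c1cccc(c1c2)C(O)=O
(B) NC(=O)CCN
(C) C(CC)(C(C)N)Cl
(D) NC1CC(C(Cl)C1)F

[NX3;H1]([#6])[#6] describes a trivalent nitrogen with one H, bonded to two carbons (a secondary amine).
(A) contains an N-methylamino group (-NHCH3), which satisfies every atom and bond constraint.
(B) has a primary amide (-C(=O)NH2) but the -C(=O)NH2 nitrogen has H2, not H1.
(C) has a primary amino group (-NH2) but the nitrogen has H2 and only one carbon neighbour.
(D) has a primary amino group (-NH2) but the nitrogen has H2 and only one carbon neighbour.
So the answer is (A).

A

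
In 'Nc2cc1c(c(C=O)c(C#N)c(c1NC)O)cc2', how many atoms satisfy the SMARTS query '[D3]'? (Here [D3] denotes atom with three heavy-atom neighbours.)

7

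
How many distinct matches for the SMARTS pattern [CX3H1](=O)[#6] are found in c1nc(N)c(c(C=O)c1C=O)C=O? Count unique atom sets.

3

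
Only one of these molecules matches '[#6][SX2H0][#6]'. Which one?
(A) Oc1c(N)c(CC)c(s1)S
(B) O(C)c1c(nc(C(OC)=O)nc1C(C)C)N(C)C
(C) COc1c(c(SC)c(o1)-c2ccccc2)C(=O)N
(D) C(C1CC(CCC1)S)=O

C

[#6][SX2H0][#6] describes an aliphatic sulfur bridging two carbons with no H on the sulfur (a thioether).
(A) has a thiol (-SH) but the sulfur has H1, not H0 bridging two carbons.
(B) has a methoxy ether (-OCH3) but the bridging atom is O, not S.
(C) contains a methylthio ether (-SCH3), which satisfies every atom and bond constraint.
(D) has a thiol (-SH) but the sulfur has H1, not H0 bridging two carbons.
So the answer is (C).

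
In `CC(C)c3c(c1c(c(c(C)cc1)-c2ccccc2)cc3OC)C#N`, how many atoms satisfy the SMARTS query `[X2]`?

2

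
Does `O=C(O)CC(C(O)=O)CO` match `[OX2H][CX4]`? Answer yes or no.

The pattern [OX2H][CX4] describes a hydroxyl oxygen bound to an sp3 (X4) carbon — an aliphatic alcohol.
The molecule carries a hydroxyl group (-OH), whose atoms satisfy every constraint of the query, so the pattern matches.

Yes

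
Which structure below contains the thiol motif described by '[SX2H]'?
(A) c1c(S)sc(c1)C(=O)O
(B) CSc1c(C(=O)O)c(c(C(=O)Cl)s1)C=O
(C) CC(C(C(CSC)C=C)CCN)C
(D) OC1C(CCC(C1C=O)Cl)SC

A

[SX2H] describes an aliphatic sulfur with two connections, one being H (a thiol).
(A) contains a thiol (-SH), which satisfies every atom and bond constraint.
(B) has a methylthio ether (-SCH3) but the sulfur has H0 (bonded to two carbons), not H1.
(C) has a methylthio ether (-SCH3) but the sulfur has H0 (bonded to two carbons), not H1.
(D) has a methylthio ether (-SCH3) but the sulfur has H0 (bonded to two carbons), not H1.
So the answer is (A).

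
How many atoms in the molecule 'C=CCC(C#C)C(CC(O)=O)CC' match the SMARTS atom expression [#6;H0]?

2

The query [#6;H0] means: any carbon with no attached hydrogen.
Check the 13 heavy atoms by environment: 4× C (H2) → no; 4× C (H1) → no; 1× C (H3) → no; 2× C (H0) → match; 1× O (H0) → no; 1× O (H1) → no.
That gives 2 matching atoms.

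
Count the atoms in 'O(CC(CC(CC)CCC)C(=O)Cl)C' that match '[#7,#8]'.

The query [#7,#8] means: nitrogen or oxygen (comma = OR).
Check the 14 heavy atoms by environment: 11× C → no; 2× O → match; 1× Cl → no.
That gives 2 matching atoms.

2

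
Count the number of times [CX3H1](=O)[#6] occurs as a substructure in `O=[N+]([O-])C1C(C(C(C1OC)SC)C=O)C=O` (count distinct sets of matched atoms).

[CX3H1](=O)[#6] is the SMARTS for an aldehyde: an sp2 carbon with one H, double-bonded to O and single-bonded to carbon.
The molecule carries 2 separate instances of an aldehyde (-CHO) meeting every constraint; each maps to a distinct set of atoms, giving 2 matches.

2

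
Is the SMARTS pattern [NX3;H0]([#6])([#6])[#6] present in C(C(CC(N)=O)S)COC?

The pattern [NX3;H0]([#6])([#6])[#6] describes a trivalent nitrogen with no H, bonded to three carbons — a tertiary amine.
The closest candidate here is a primary amide (-C(=O)NH2), but the amide nitrogen has H2 and only one carbon neighbour. No other fragment satisfies the full query, so there is no match.

No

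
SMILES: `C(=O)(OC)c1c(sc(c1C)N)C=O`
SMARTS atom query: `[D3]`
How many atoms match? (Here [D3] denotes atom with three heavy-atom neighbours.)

5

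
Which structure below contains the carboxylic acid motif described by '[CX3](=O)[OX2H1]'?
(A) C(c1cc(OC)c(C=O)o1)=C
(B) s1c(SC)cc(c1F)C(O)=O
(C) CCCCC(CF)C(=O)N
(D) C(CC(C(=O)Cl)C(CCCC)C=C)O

B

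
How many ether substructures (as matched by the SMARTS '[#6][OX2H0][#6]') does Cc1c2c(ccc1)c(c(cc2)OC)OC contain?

[#6][OX2H0][#6] is the SMARTS for an ether: an aliphatic oxygen bridging two carbons with no H on the oxygen.
The molecule carries 2 separate instances of a methoxy ether (-OCH3) meeting every constraint; each maps to a distinct set of atoms, giving 2 matches.

2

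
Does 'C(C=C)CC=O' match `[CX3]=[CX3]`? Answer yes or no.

The pattern [CX3]=[CX3] describes a non-aromatic C=C double bond between two sp2 carbons — an alkene.
The molecule carries a vinyl group (-CH=CH2), whose atoms satisfy every constraint of the query, so the pattern matches.

Yes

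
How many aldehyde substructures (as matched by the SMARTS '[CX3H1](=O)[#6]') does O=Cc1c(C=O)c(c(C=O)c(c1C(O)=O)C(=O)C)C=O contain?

[CX3H1](=O)[#6] is the SMARTS for an aldehyde: an sp2 carbon with one H, double-bonded to O and single-bonded to carbon.
The molecule carries 4 separate instances of an aldehyde (-CHO) meeting every constraint; each maps to a distinct set of atoms, giving 4 matches.

4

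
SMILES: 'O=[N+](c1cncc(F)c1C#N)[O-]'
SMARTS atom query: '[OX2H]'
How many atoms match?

The query [OX2H] means: aliphatic oxygen with two connections, one of which is H — an -OH oxygen.
Check the 12 heavy atoms by environment: 1× n (aromatic, H0, X2) → no; 2× c (aromatic, H1, X3) → no; 3× c (aromatic, H0, X3) → no; 1× C (H0, X2) → no; 1× N (H0, X1) → no; 1× F (H0, X1) → no; 1× N (charge +1, H0, X3) → no; 1× O (charge -1, H0, X1) → no; 1× O (H0, X1) → no.
No environment satisfies the query, so 0 matching atoms.

0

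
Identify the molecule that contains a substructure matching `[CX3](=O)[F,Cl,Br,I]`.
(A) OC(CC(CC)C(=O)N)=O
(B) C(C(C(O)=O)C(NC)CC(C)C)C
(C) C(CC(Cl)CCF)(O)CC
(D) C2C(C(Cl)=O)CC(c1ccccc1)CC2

D

[CX3](=O)[F,Cl,Br,I] describes a carbonyl carbon bonded to a halogen (an acyl halide).
(A) has a carboxylic acid group (-C(=O)OH) but the carbonyl is bonded to -OH, not to a halogen.
(B) has a carboxylic acid group (-C(=O)OH) but the carbonyl is bonded to -OH, not to a halogen.
(C) has a chloro substituent but the Cl is not on a carbonyl carbon.
(D) contains an acyl chloride (-C(=O)Cl), which satisfies every atom and bond constraint.
So the answer is (D).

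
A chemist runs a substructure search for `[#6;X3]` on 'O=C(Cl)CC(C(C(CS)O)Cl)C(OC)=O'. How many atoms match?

The query [#6;X3] means: any carbon (aromatic or not) with three total connections.
Check the 15 heavy atoms by environment: 6× C (X4) → no; 2× C (X3) → match; 2× O (X1) → no; 2× O (X2) → no; 2× Cl (X1) → no; 1× S (X2) → no.
That gives 2 matching atoms.

2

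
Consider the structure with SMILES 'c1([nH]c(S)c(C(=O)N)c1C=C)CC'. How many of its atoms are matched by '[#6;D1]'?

2

Check the 13 heavy atoms by environment: 1× n (aromatic, D2) → no; 4× c (aromatic, D3) → no; 2× C (D2) → no; 2× C (D1) → match; 1× C (D3) → no; 1× O (D1) → no; 1× N (D1) → no; 1× S (D1) → no.
That gives 2 matching atoms.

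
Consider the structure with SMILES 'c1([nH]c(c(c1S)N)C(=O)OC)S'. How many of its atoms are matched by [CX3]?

1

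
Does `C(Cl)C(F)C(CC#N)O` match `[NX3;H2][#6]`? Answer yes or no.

The pattern [NX3;H2][#6] describes a trivalent nitrogen with two H attached to carbon — a primary amine.
The closest candidate here is a nitrile (-C#N), but the nitrogen is NX1 (triple-bonded), not NX3 with two H. No other fragment satisfies the full query, so there is no match.

No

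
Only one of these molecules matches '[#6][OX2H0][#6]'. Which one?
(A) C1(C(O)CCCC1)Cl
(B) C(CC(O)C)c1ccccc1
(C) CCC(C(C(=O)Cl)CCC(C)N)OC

[#6][OX2H0][#6] describes an aliphatic oxygen bridging two carbons with no H on the oxygen (an ether).
(A) has a hydroxyl group (-OH) but the oxygen has H1, not H0 bridging two carbons.
(B) has a hydroxyl group (-OH) but the oxygen has H1, not H0 bridging two carbons.
(C) contains a methoxy ether (-OCH3), which satisfies every atom and bond constraint.
So the answer is (C).

C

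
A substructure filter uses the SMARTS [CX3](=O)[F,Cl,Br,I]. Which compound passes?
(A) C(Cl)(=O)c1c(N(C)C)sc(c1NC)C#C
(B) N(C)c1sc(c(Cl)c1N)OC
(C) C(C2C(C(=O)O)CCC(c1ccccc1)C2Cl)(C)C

[CX3](=O)[F,Cl,Br,I] describes a carbonyl carbon bonded to a halogen (an acyl halide).
(A) contains an acyl chloride (-C(=O)Cl), which satisfies every atom and bond constraint.
(B) has a chloro substituent but the Cl is not on a carbonyl carbon.
(C) has a carboxylic acid group (-C(=O)OH) but the carbonyl is bonded to -OH, not to a halogen.
So the answer is (A).

A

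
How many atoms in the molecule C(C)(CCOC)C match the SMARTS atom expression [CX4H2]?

The query [CX4H2] means: sp3 carbon (X4) with exactly two hydrogens.
Check the 7 heavy atoms by environment: 2× C (H2, X4) → match; 1× O (H0, X2) → no; 3× C (H3, X4) → no; 1× C (H1, X4) → no.
That gives 2 matching atoms.

2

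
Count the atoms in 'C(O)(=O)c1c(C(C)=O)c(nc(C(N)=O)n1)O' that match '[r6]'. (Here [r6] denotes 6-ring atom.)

The query [r6] means: r6 matches atoms in a six-membered ring.
Check the 16 heavy atoms by environment: 2× n (aromatic, in 6-ring) → match; 4× c (aromatic, in 6-ring) → match; 4× C (acyclic) → no; 5× O (acyclic) → no; 1× N (acyclic) → no.
Summing the matching environments: 2 + 4 = 6 matching atoms.

6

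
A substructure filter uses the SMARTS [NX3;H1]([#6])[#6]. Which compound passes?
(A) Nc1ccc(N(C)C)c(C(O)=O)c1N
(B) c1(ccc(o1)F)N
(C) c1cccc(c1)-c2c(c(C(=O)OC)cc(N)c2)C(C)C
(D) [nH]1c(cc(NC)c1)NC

D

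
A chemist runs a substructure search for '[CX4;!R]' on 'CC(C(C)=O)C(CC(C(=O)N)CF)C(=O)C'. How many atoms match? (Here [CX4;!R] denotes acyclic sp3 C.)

The query [CX4;!R] means: aliphatic carbon with four total connections, not in a ring.
Check the 16 heavy atoms by environment: 8× C (X4, acyclic) → match; 1× F (X1, acyclic) → no; 3× C (X3, acyclic) → no; 3× O (X1, acyclic) → no; 1× N (X3, acyclic) → no.
That gives 8 matching atoms.

8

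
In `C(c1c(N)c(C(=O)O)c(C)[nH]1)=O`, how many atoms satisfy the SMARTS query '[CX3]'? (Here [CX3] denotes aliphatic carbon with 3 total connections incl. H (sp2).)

2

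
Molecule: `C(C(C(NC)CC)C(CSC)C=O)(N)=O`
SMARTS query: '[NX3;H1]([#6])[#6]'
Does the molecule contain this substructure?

Yes

The pattern [NX3;H1]([#6])[#6] describes a trivalent nitrogen with one H, bonded to two carbons — a secondary amine.
The molecule carries an N-methylamino group (-NHCH3), whose atoms satisfy every constraint of the query, so the pattern matches.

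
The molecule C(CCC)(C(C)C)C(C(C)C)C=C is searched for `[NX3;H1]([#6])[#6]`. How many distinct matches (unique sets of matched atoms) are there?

0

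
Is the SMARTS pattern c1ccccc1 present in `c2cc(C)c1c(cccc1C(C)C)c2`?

Yes

The pattern c1ccccc1 describes six aromatic carbons in a ring — a benzene ring.
The required atom environment is present in the molecule, so the pattern matches.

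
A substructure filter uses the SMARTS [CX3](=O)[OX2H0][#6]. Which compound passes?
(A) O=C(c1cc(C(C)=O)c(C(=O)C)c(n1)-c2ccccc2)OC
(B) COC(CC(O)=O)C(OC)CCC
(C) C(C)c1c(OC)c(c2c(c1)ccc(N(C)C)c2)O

A

[CX3](=O)[OX2H0][#6] describes a carbonyl carbon bonded to an oxygen that is itself bonded to carbon (no H on that O) (an ester).
(A) contains a methyl-ester group (-C(=O)OCH3), which satisfies every atom and bond constraint.
(B) has a methoxy ether (-OCH3) but the ether oxygen is not adjacent to a C=O carbon.
(C) has a methoxy ether (-OCH3) but the ether oxygen is not adjacent to a C=O carbon.
So the answer is (A).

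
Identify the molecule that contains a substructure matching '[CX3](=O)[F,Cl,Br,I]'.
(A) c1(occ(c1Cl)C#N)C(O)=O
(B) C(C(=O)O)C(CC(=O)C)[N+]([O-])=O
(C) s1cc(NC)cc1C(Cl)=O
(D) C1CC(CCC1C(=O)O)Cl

C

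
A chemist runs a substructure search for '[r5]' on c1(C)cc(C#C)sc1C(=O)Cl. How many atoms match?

5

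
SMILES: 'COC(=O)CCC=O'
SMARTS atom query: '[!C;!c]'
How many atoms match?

3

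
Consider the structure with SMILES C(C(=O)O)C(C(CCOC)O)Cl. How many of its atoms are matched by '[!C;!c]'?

5

The query [!C;!c] means: neither aliphatic nor aromatic carbon — same as [!#6].
Check the 12 heavy atoms by environment: 7× C → no; 4× O → match; 1× Cl → match.
Summing the matching environments: 4 + 1 = 5 matching atoms.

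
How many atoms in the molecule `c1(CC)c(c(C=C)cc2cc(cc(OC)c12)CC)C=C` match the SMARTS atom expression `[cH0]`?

7

The query [cH0] means: aromatic carbon with no attached hydrogen (substituted or ring-fusion).
Check the 20 heavy atoms by environment: 7× c (aromatic, H0) → match; 3× c (aromatic, H1) → no; 4× C (H2) → no; 3× C (H3) → no; 2× C (H1) → no; 1× O (H0) → no.
That gives 7 matching atoms.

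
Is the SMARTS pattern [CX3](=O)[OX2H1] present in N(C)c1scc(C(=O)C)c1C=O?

No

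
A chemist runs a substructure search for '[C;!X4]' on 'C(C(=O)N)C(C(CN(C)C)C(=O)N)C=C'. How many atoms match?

4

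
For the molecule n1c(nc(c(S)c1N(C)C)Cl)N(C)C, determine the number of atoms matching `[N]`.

The query [N] means: uppercase N matches aliphatic (non-aromatic) nitrogen only.
Check the 14 heavy atoms by environment: 2× n (aromatic) → no; 4× c (aromatic) → no; 1× S → no; 1× Cl → no; 2× N → match; 4× C → no.
That gives 2 matching atoms.

2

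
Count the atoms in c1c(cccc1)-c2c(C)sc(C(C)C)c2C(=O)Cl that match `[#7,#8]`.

The query [#7,#8] means: nitrogen or oxygen (comma = OR).
Check the 18 heavy atoms by environment: 1× s (aromatic) → no; 10× c (aromatic) → no; 5× C → no; 1× O → match; 1× Cl → no.
That gives 1 matching atom.

1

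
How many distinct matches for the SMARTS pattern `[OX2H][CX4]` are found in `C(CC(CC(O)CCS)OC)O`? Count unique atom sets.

[OX2H][CX4] is the SMARTS for an aliphatic alcohol: a hydroxyl oxygen bound to an sp3 (X4) carbon.
The molecule carries 2 separate instances of a hydroxyl group (-OH) meeting every constraint; each maps to a distinct set of atoms, giving 2 matches.

2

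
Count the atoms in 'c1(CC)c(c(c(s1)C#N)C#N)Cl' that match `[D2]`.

The query [D2] means: atom with exactly two heavy-atom neighbours.
Check the 12 heavy atoms by environment: 1× s (aromatic, D2) → match; 4× c (aromatic, D3) → no; 3× C (D2) → match; 2× N (D1) → no; 1× Cl (D1) → no; 1× C (D1) → no.
Summing the matching environments: 1 + 3 = 4 matching atoms.

4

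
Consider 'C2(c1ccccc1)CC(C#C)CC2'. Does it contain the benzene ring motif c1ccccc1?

Yes

The pattern c1ccccc1 describes six aromatic carbons in a ring — a benzene ring.
The molecule carries a phenyl ring, whose atoms satisfy every constraint of the query, so the pattern matches.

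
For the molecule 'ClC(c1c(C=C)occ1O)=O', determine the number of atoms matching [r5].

5

The query [r5] means: r5 matches atoms in a five-membered ring.
Check the 11 heavy atoms by environment: 1× o (aromatic, in 5-ring) → match; 4× c (aromatic, in 5-ring) → match; 2× O (acyclic) → no; 3× C (acyclic) → no; 1× Cl (acyclic) → no.
Summing the matching environments: 1 + 4 = 5 matching atoms.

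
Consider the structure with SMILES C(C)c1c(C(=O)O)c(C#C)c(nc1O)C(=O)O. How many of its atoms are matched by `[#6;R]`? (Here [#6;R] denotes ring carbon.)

5

The query [#6;R] means: carbon that is part of a ring.
Check the 17 heavy atoms by environment: 1× n (aromatic, in 6-ring) → no; 5× c (aromatic, in 6-ring) → match; 6× C (acyclic) → no; 5× O (acyclic) → no.
That gives 5 matching atoms.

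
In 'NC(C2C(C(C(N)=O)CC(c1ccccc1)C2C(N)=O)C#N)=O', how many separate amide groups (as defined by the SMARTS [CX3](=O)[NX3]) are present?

3

[CX3](=O)[NX3] is the SMARTS for an amide: a carbonyl carbon bonded to a trivalent nitrogen.
The molecule carries 3 separate instances of a primary amide (-C(=O)NH2) meeting every constraint; each maps to a distinct set of atoms, giving 3 matches.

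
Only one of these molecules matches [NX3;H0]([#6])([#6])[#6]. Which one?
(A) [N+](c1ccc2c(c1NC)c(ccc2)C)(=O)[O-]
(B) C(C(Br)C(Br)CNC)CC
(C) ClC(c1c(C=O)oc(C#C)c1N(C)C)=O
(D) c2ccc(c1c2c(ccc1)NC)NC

C

[NX3;H0]([#6])([#6])[#6] describes a trivalent nitrogen with no H, bonded to three carbons (a tertiary amine).
(A) has an N-methylamino group (-NHCH3) but the nitrogen still has one H (H1), not H0.
(B) has an N-methylamino group (-NHCH3) but the nitrogen still has one H (H1), not H0.
(C) contains a dimethylamino group (-N(CH3)2), which satisfies every atom and bond constraint.
(D) has an N-methylamino group (-NHCH3) but the nitrogen still has one H (H1), not H0.
So the answer is (C).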